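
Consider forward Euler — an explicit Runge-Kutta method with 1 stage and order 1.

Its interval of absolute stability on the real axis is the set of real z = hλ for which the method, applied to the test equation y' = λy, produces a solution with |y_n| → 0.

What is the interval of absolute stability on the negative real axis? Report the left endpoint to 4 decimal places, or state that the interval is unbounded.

(-2.0000, 0).

With y'=λy (z=hλ):
  order 1, 1-stage ⇒ R(z)=1+z
  (e.g. R(-0.36)=0.64000, |R|=0.64000)

Need |R(x)|<1, x<0.
x=-0.36: |R|=0.6400
|R(-2.1)|=1.1000 |R(-1.05)|=0.0500 |R(-0.78)|=0.2200
Bisect:
  x_lo=-2.6639 |R|=1.6639  x_hi=-0.0600 |R|=0.9400
  mid=-1.36197 |R|=0.36197 →hi
  mid=-2.01293 |R|=1.01293 →lo
  mid=-1.68745 |R|=0.68745 →hi
  mid=-1.85019 |R|=0.85019 →hi
  mid=-1.93156 |R|=0.93156 →hi
  mid=-1.97225 |R|=0.97225 →hi
  mid=-1.99259 |R|=0.99259 →hi
  mid=-2.00276 |R|=1.00276 →lo
  mid=-1.99768 |R|=0.99768 →hi
  ...
  [-2.00006,-1.99990] ⇒ x*=-2.0000
Interval (-2.0000, 0).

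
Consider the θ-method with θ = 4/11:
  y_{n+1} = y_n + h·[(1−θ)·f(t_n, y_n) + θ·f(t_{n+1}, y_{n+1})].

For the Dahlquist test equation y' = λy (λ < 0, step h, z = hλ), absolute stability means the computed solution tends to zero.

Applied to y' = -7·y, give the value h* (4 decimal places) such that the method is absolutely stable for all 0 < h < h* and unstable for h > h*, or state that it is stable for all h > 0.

(-7.3333,0); λ=-7 ⇒ h* = (22/3)/7 = 1.0476.

Set f=λy, z=hλ:
  y_{n+1} = y_n + z·[7/11·y_n + 4/11·y_{n+1}] ⇒ (1 − 4/11z)y_{n+1} = (1 + 7/11z)y_n
  ⇒ R(z) = (1 + 7/11z)/(1 − 4/11z).

Need |R(x)|<1, x<0.
x=-1.34: |R|=0.0990
R=−1: 1+7/11x = −1+4/11x ⇒ -3/11x=2 ⇒ x=2/(-3/11)=-7.3333
Confirm numerically:
  x=-6.933: |R|=0.96899 <1
  x=-4.968: |R|=0.77015 <1
  x=-4.450: |R|=0.69965 <1
  x=-7.728: |R|=1.02825 >1
  x=-7.439: |R|=1.00778 >1
  x=-7.361: |R|=1.00205 >1
So |R|<1 on (-7.3333, 0).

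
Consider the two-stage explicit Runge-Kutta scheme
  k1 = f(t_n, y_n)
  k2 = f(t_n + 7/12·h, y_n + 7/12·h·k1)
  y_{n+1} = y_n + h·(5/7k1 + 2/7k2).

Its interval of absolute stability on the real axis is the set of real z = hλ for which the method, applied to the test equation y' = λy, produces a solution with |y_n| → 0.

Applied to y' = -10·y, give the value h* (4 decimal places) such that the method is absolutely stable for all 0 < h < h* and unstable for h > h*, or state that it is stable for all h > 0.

With y'=λy (z=hλ):
  k1=λy_n ⇒ h·k1=z·y_n;  k2=λ(1+7/12z)y_n ⇒ h·k2=z(1+7/12z)y_n
  y_{n+1}/y_n = 1 + 5/7z + 2/7z(1+7/12z) = 1 + z + 1/6z²
  Hence R(z) = 1 + z + 1/6z².

Need |R(x)|<1, x<0.
x=-0.91: |R|=0.2280
R=1: x+1/6x²=0 ⇒ x=−6=-6.0000; min R=1−1/(4·1/6)=-0.5000>−1
Confirm numerically:
  x=-5.734: |R|=0.74579 <1
  x=-5.306: |R|=0.38627 <1
  x=-3.144: |R|=0.49654 <1
  x=-6.357: |R|=1.37824 >1
  x=-6.311: |R|=1.32712 >1
  x=-6.122: |R|=1.12448 >1
Interval (-6.0000, 0).

(-6.0000,0); λ=-10 ⇒ h* = (6)/10 = 0.6000.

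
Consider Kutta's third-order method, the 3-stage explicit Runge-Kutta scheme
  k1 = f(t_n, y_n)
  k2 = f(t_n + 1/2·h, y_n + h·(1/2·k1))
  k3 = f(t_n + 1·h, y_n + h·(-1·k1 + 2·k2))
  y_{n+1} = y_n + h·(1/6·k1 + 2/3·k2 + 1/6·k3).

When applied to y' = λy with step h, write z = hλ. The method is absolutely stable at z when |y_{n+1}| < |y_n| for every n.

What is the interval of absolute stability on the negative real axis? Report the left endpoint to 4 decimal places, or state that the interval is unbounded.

On y'=λy, z=hλ:
  order 3, 3-stage ⇒ R(z)=1+z+z^2/2+z^3/6
  (e.g. R(-0.4)=0.66933, |R|=0.66933)

Boundary: |R(x)|=1, x<0.
x=-0.4: |R|=0.6693
|R(-1.88)|=0.2202 |R(-1.8)|=0.1520 |R(-1.11)|=0.2781
Bisect:
  x_lo=-3.3558 |R|=3.0236  x_hi=-0.2398 |R|=0.7866
  mid=-1.79783 |R|=0.15022 →hi
  mid=-2.57682 |R|=1.10850 →lo
  mid=-2.18732 |R|=0.53930 →hi
  mid=-2.38207 |R|=0.79769 →hi
  mid=-2.47945 |R|=0.94608 →hi
  mid=-2.52813 |R|=1.02548 →lo
  mid=-2.50379 |R|=0.98534 →hi
  ...
  [-2.51292,-2.51273] ⇒ x*=-2.5127
Stable set (-2.5127, 0).

z∈(-2.5127,0).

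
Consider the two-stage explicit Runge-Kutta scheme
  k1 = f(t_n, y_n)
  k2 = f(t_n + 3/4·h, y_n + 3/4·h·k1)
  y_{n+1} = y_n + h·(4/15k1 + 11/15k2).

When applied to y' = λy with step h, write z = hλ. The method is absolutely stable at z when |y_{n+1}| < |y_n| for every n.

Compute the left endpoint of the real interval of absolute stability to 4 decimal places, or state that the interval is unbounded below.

With y'=λy (z=hλ):
  k1=λy_n ⇒ h·k1=z·y_n;  k2=λ(1+3/4z)y_n ⇒ h·k2=z(1+3/4z)y_n
  y_{n+1}/y_n = 1 + 4/15z + 11/15z(1+3/4z) = 1 + z + 11/20z²
  so R(z) = 1 + z + 11/20z².

Need |R(x)|<1, x<0.
x=-1.75: |R|=0.9344
R=1: x+11/20x²=0 ⇒ x=−20/11=-1.8182; min R=1−1/(4·11/20)=0.5455>−1
Confirm numerically:
  x=-1.613: |R|=0.81797 <1
  x=-1.387: |R|=0.67107 <1
  x=-1.169: |R|=0.58261 <1
  x=-1.116: |R|=0.56900 <1
  x=-2.358: |R|=1.70009 >1
  x=-2.150: |R|=1.39238 >1
Stable set (-1.8182, 0).

z* = -1.8182.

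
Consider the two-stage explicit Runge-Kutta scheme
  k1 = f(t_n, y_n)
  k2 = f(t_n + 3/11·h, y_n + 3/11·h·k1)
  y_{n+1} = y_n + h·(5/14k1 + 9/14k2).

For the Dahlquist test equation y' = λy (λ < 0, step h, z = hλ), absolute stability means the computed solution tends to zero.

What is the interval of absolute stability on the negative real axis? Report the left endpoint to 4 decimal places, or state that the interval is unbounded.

(-5.7037, 0).

Set f=λy, z=hλ:
  k1=λy_n ⇒ h·k1=z·y_n;  k2=λ(1+3/11z)y_n ⇒ h·k2=z(1+3/11z)y_n
  y_{n+1}/y_n = 1 + 5/14z + 9/14z(1+3/11z) = 1 + z + 27/154z²
  so R(z) = 1 + z + 27/154z².

Boundary: |R(x)|=1, x<0.
x=-0.54: |R|=0.5111
R=1: x+27/154x²=0 ⇒ x=−154/27=-5.7037; min R=1−1/(4·27/154)=-0.4259>−1
Confirm numerically:
  x=-4.774: |R|=0.22184 <1
  x=-3.810: |R|=0.26497 <1
  x=-3.200: |R|=0.40468 <1
  x=-2.946: |R|=0.42437 <1
  x=-6.189: |R|=1.52659 >1
  x=-6.030: |R|=1.34496 >1
  x=-5.929: |R|=1.23420 >1
Stable set (-5.7037, 0).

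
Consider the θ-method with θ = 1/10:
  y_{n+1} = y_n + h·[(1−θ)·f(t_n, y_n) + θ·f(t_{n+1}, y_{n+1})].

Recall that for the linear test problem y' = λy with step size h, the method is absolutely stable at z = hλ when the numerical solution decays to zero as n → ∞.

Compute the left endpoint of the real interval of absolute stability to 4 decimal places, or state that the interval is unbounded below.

left endpoint -2.5000.

On y'=λy, z=hλ:
  y_{n+1} = y_n + z·[9/10·y_n + 1/10·y_{n+1}] ⇒ (1 − 1/10z)y_{n+1} = (1 + 9/10z)y_n
  R(z) = (1 + 9/10z)/(1 − 1/10z).

Boundary: |R(x)|=1, x<0.
x=-1.46: |R|=0.2740
R=−1: 1+9/10x = −1+1/10x ⇒ -4/5x=2 ⇒ x=2/(-4/5)=-2.5000
Confirm numerically:
  x=-1.450: |R|=0.26638 <1
  x=-1.224: |R|=0.09052 <1
  x=-1.011: |R|=0.08183 <1
  x=-2.726: |R|=1.14207 >1
  x=-2.688: |R|=1.11854 >1
Interval (-2.5000, 0).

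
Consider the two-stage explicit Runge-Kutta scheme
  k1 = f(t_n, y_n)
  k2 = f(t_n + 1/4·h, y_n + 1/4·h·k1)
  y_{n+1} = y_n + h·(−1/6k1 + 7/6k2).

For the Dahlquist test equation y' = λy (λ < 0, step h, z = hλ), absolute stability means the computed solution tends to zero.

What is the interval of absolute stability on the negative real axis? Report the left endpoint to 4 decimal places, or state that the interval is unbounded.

z∈(-3.4286,0).

Test eqn y'=λy, z=hλ:
  k1=λy_n ⇒ h·k1=z·y_n;  k2=λ(1+1/4z)y_n ⇒ h·k2=z(1+1/4z)y_n
  y_{n+1}/y_n = 1 − 1/6z + 7/6z(1+1/4z) = 1 + z + 7/24z²
  R(z) = 1 + z + 7/24z².

Find x<0 with |R(x)|<1.
x=-1.03: |R|=0.2794
R=1: x+7/24x²=0 ⇒ x=−24/7=-3.4286; min R=1−1/(4·7/24)=0.1429>−1
Confirm numerically:
  x=-3.016: |R|=0.63707 <1
  x=-2.813: |R|=0.49495 <1
  x=-2.383: |R|=0.27328 <1
  x=-2.262: |R|=0.23035 <1
  x=-3.967: |R|=1.62298 >1
  x=-3.710: |R|=1.30453 >1
So |R|<1 on (-3.4286, 0).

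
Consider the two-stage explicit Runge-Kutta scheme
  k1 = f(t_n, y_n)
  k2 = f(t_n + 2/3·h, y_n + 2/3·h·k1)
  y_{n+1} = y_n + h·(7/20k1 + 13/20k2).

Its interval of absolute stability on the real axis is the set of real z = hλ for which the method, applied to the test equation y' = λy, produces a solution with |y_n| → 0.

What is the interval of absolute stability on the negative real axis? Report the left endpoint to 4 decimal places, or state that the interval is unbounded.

z∈(-2.3077,0).

With y'=λy (z=hλ):
  k1=λy_n ⇒ h·k1=z·y_n;  k2=λ(1+2/3z)y_n ⇒ h·k2=z(1+2/3z)y_n
  y_{n+1}/y_n = 1 + 7/20z + 13/20z(1+2/3z) = 1 + z + 13/30z²
  ⇒ R(z) = 1 + z + 13/30z².

Find x<0 with |R(x)|<1.
x=-0.59: |R|=0.5608
R=1: x+13/30x²=0 ⇒ x=−30/13=-2.3077; min R=1−1/(4·13/30)=0.4231>−1
Confirm numerically:
  x=-1.779: |R|=0.59243 <1
  x=-1.406: |R|=0.45063 <1
  x=-1.201: |R|=0.42404 <1
  x=-2.658: |R|=1.40348 >1
  x=-2.581: |R|=1.30568 >1
  x=-2.345: |R|=1.03791 >1
Stable set (-2.3077, 0).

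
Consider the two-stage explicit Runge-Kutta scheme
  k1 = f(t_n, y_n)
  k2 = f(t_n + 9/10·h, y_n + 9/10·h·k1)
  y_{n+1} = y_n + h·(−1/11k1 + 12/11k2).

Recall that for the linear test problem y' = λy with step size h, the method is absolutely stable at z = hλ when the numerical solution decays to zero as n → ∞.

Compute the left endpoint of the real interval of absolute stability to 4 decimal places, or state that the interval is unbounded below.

z* = -1.0185.

On y'=λy, z=hλ:
  k1=λy_n ⇒ h·k1=z·y_n;  k2=λ(1+9/10z)y_n ⇒ h·k2=z(1+9/10z)y_n
  y_{n+1}/y_n = 1 − 1/11z + 12/11z(1+9/10z) = 1 + z + 54/55z²
  Hence R(z) = 1 + z + 54/55z².

Need |R(x)|<1, x<0.
x=-1.61: |R|=1.9350
R=1: x+54/55x²=0 ⇒ x=−55/54=-1.0185; min R=1−1/(4·54/55)=0.7454>−1
Confirm numerically:
  x=-0.653: |R|=0.76566 <1
  x=-0.626: |R|=0.75875 <1
  x=-0.625: |R|=0.75852 <1
  x=-1.351: |R|=1.44102 >1
  x=-1.350: |R|=1.43936 >1
  x=-1.335: |R|=1.41482 >1
Interval (-1.0185, 0).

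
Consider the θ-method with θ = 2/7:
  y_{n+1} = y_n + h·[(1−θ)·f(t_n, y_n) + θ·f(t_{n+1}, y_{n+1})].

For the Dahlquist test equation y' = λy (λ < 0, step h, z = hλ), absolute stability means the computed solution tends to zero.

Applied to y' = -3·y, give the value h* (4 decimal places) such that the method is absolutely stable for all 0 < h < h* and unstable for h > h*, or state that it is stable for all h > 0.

On y'=λy, z=hλ:
  y_{n+1} = y_n + z·[5/7·y_n + 2/7·y_{n+1}] ⇒ (1 − 2/7z)y_{n+1} = (1 + 5/7z)y_n
  Hence R(z) = (1 + 5/7z)/(1 − 2/7z).

Solve |R(x)|<1 on ℝ⁻.
x=-1.19: |R|=0.1119
R=−1: 1+5/7x = −1+2/7x ⇒ -3/7x=2 ⇒ x=2/(-3/7)=-4.6667
Confirm numerically:
  x=-4.630: |R|=0.99323 <1
  x=-3.073: |R|=0.63632 <1
  x=-2.600: |R|=0.49180 <1
  x=-2.331: |R|=0.39916 <1
  x=-5.266: |R|=1.10256 >1
  x=-5.113: |R|=1.07773 >1
  x=-4.899: |R|=1.04149 >1
So |R|<1 on (-4.6667, 0).

(-4.6667,0); λ=-3 ⇒ h* = (14/3)/3 = 1.5556.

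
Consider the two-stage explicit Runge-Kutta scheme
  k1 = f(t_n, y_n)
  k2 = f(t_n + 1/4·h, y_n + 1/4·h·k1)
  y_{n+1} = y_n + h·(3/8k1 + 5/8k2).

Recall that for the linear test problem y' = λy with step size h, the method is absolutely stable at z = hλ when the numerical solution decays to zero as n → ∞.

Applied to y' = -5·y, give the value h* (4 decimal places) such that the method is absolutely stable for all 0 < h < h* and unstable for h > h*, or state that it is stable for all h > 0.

On y'=λy, z=hλ:
  k1=λy_n ⇒ h·k1=z·y_n;  k2=λ(1+1/4z)y_n ⇒ h·k2=z(1+1/4z)y_n
  y_{n+1}/y_n = 1 + 3/8z + 5/8z(1+1/4z) = 1 + z + 5/32z²
  Hence R(z) = 1 + z + 5/32z².

Find x<0 with |R(x)|<1.
x=-0.66: |R|=0.4081
R=1: x+5/32x²=0 ⇒ x=−32/5=-6.4000; min R=1−1/(4·5/32)=-0.6000>−1
Confirm numerically:
  x=-5.781: |R|=0.44087 <1
  x=-4.909: |R|=0.14364 <1
  x=-3.760: |R|=0.55100 <1
  x=-6.698: |R|=1.31188 >1
  x=-6.441: |R|=1.04126 >1
Stable set (-6.4000, 0).

(-6.4000,0); λ=-5 ⇒ h* = (32/5)/5 = 1.2800.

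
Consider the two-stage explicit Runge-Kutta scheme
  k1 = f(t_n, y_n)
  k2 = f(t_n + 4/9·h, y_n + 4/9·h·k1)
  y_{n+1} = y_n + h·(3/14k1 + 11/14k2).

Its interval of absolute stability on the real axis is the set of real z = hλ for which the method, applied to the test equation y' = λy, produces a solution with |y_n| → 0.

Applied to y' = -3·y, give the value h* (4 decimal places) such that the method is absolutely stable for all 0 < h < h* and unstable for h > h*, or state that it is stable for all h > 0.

(-2.8636,0); λ=-3 ⇒ h* = (63/22)/3 = 0.9545.

Set f=λy, z=hλ:
  k1=λy_n ⇒ h·k1=z·y_n;  k2=λ(1+4/9z)y_n ⇒ h·k2=z(1+4/9z)y_n
  y_{n+1}/y_n = 1 + 3/14z + 11/14z(1+4/9z) = 1 + z + 22/63z²
  Hence R(z) = 1 + z + 22/63z².

Find x<0 with |R(x)|<1.
x=-1.63: |R|=0.2978
R=1: x+22/63x²=0 ⇒ x=−63/22=-2.8636; min R=1−1/(4·22/63)=0.2841>−1
Confirm numerically:
  x=-2.804: |R|=0.94161 <1
  x=-2.762: |R|=0.90197 <1
  x=-1.845: |R|=0.34371 <1
  x=-3.447: |R|=1.70220 >1
  x=-3.208: |R|=1.38577 >1
  x=-3.073: |R|=1.22467 >1
So |R|<1 on (-2.8636, 0).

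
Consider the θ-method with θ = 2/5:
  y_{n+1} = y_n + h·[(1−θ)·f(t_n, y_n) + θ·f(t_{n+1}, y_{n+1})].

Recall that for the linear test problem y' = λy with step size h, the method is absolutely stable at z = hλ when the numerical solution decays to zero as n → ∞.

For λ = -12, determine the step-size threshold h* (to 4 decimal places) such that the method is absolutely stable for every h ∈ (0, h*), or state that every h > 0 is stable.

(-10.0000,0); λ=-12 ⇒ h* = (10)/12 = 0.8333.

On y'=λy, z=hλ:
  y_{n+1} = y_n + z·[3/5·y_n + 2/5·y_{n+1}] ⇒ (1 − 2/5z)y_{n+1} = (1 + 3/5z)y_n
  Hence R(z) = (1 + 3/5z)/(1 − 2/5z).

Boundary: |R(x)|=1, x<0.
x=-1.07: |R|=0.2507
R=−1: 1+3/5x = −1+2/5x ⇒ -1/5x=2 ⇒ x=2/(-1/5)=-10.0000
Confirm numerically:
  x=-8.279: |R|=0.92017 <1
  x=-5.544: |R|=0.72302 <1
  x=-5.423: |R|=0.71116 <1
  x=-10.572: |R|=1.02188 >1
  x=-10.511: |R|=1.01964 >1
  x=-10.250: |R|=1.00980 >1
Interval (-10.0000, 0).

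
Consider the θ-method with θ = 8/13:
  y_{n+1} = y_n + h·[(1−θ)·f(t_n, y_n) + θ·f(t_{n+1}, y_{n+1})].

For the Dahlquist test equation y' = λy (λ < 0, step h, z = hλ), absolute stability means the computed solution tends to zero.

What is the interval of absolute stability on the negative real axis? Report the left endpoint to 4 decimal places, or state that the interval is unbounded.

Test eqn y'=λy, z=hλ:
  y_{n+1} = y_n + z·[5/13·y_n + 8/13·y_{n+1}] ⇒ (1 − 8/13z)y_{n+1} = (1 + 5/13z)y_n
  so R(z) = (1 + 5/13z)/(1 − 8/13z).

Need |R(x)|<1, x<0.
x=-1.73: |R|=0.1621
x=-2: |R|=0.1034
x=-10: |R|=0.3978
x=-100: |R|=0.5990
θ=8/13≥1/2 ⇒ |1+5/13x|<|1−8/13x| ∀x<0 ⇒ interval (−∞,0).

(−∞, 0) — no finite endpoint.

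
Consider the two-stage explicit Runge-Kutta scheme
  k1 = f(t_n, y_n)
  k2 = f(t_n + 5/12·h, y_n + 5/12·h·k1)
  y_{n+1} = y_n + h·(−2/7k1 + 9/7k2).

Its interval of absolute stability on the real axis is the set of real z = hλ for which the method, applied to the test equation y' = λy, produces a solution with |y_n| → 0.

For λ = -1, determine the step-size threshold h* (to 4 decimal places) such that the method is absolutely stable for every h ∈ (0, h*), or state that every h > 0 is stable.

(-1.8667,0); λ=-1 ⇒ h* = (28/15)/1 = 1.8667.

Set f=λy, z=hλ:
  k1=λy_n ⇒ h·k1=z·y_n;  k2=λ(1+5/12z)y_n ⇒ h·k2=z(1+5/12z)y_n
  y_{n+1}/y_n = 1 − 2/7z + 9/7z(1+5/12z) = 1 + z + 15/28z²
  so R(z) = 1 + z + 15/28z².

Boundary: |R(x)|=1, x<0.
x=-0.74: |R|=0.5534
R=1: x+15/28x²=0 ⇒ x=−28/15=-1.8667; min R=1−1/(4·15/28)=0.5333>−1
Confirm numerically:
  x=-1.329: |R|=0.61720 <1
  x=-1.295: |R|=0.60341 <1
  x=-0.964: |R|=0.53384 <1
  x=-0.822: |R|=0.53997 <1
  x=-2.362: |R|=1.62677 >1
  x=-2.035: |R|=1.18351 >1
  x=-1.947: |R|=1.08379 >1
Stable set (-1.8667, 0).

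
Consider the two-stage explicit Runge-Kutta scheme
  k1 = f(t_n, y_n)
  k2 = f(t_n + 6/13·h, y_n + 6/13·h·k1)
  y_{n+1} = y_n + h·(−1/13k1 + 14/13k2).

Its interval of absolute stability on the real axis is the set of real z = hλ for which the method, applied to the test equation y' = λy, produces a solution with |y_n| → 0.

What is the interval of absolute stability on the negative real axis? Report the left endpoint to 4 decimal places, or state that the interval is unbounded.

(-2.0119, 0).

Test eqn y'=λy, z=hλ:
  k1=λy_n ⇒ h·k1=z·y_n;  k2=λ(1+6/13z)y_n ⇒ h·k2=z(1+6/13z)y_n
  y_{n+1}/y_n = 1 − 1/13z + 14/13z(1+6/13z) = 1 + z + 84/169z²
  R(z) = 1 + z + 84/169z².

Solve |R(x)|<1 on ℝ⁻.
x=-0.31: |R|=0.7378
R=1: x+84/169x²=0 ⇒ x=−169/84=-2.0119; min R=1−1/(4·84/169)=0.4970>−1
Confirm numerically:
  x=-1.939: |R|=0.92974 <1
  x=-1.563: |R|=0.65126 <1
  x=-1.285: |R|=0.53573 <1
  x=-1.232: |R|=0.52242 <1
  x=-2.553: |R|=1.68662 >1
  x=-2.156: |R|=1.15442 >1
Interval (-2.0119, 0).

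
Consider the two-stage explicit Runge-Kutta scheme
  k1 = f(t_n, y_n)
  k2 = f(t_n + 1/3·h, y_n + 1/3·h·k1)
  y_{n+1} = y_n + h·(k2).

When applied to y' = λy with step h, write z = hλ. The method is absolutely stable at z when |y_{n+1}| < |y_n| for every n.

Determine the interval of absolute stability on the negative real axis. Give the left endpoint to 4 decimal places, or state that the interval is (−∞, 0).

Test eqn y'=λy, z=hλ:
  k1=λy_n ⇒ h·k1=z·y_n;  k2=λ(1+1/3z)y_n ⇒ h·k2=z(1+1/3z)y_n
  y_{n+1}/y_n = 1 + z(1+1/3z) = 1 + z + 1/3z²
  so R(z) = 1 + z + 1/3z².

Boundary: |R(x)|=1, x<0.
x=-1.63: |R|=0.2556
R=1: x+1/3x²=0 ⇒ x=−3=-3.0000; min R=1−1/(4·1/3)=0.2500>−1
Confirm numerically:
  x=-2.747: |R|=0.76834 <1
  x=-1.908: |R|=0.30549 <1
  x=-1.449: |R|=0.25087 <1
  x=-3.538: |R|=1.63448 >1
  x=-3.516: |R|=1.60475 >1
  x=-3.375: |R|=1.42188 >1
Interval (-3.0000, 0).

z∈(-3.0000,0).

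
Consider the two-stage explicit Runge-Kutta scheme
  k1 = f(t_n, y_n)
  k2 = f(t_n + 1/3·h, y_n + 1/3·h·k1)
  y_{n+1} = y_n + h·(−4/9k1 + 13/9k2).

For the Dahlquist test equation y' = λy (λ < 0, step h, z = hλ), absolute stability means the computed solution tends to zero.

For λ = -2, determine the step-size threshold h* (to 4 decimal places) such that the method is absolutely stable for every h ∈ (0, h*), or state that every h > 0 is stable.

(-2.0769,0); λ=-2 ⇒ h* = (27/13)/2 = 1.0385.

Set f=λy, z=hλ:
  k1=λy_n ⇒ h·k1=z·y_n;  k2=λ(1+1/3z)y_n ⇒ h·k2=z(1+1/3z)y_n
  y_{n+1}/y_n = 1 − 4/9z + 13/9z(1+1/3z) = 1 + z + 13/27z²
  Hence R(z) = 1 + z + 13/27z².

Solve |R(x)|<1 on ℝ⁻.
x=-1.22: |R|=0.4966
R=1: x+13/27x²=0 ⇒ x=−27/13=-2.0769; min R=1−1/(4·13/27)=0.4808>−1
Confirm numerically:
  x=-1.931: |R|=0.86433 <1
  x=-1.929: |R|=0.86261 <1
  x=-0.966: |R|=0.48330 <1
  x=-0.954: |R|=0.48420 <1
  x=-2.589: |R|=1.63833 >1
  x=-2.267: |R|=1.20747 >1
Interval (-2.0769, 0).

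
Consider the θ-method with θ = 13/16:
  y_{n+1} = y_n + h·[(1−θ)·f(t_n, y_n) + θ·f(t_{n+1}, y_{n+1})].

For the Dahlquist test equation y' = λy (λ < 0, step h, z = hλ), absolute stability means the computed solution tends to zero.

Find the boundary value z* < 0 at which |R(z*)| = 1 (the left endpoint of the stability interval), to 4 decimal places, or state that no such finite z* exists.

unbounded; (−∞, 0).

Test eqn y'=λy, z=hλ:
  y_{n+1} = y_n + z·[3/16·y_n + 13/16·y_{n+1}] ⇒ (1 − 13/16z)y_{n+1} = (1 + 3/16z)y_n
  R(z) = (1 + 3/16z)/(1 − 13/16z).

Boundary: |R(x)|=1, x<0.
x=-1.53: |R|=0.3179
x=-2: |R|=0.2381
x=-10: |R|=0.0959
x=-100: |R|=0.2158
θ=13/16≥1/2 ⇒ |1+3/16x|<|1−13/16x| ∀x<0 ⇒ stable on all of ℝ⁻.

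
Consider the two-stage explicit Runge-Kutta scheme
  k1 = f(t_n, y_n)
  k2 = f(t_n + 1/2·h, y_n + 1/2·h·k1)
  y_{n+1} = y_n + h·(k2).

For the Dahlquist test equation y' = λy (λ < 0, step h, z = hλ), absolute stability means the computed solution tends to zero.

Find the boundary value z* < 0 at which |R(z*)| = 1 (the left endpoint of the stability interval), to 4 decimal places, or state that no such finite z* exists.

On y'=λy, z=hλ:
  k1=λy_n ⇒ h·k1=z·y_n;  k2=λ(1+1/2z)y_n ⇒ h·k2=z(1+1/2z)y_n
  y_{n+1}/y_n = 1 + z(1+1/2z) = 1 + z + 1/2z²
  so R(z) = 1 + z + 1/2z².

Need |R(x)|<1, x<0.
x=-0.81: |R|=0.5181
R=1: x+1/2x²=0 ⇒ x=−2=-2.0000; min R=1−1/(4·1/2)=0.5000>−1
Confirm numerically:
  x=-1.531: |R|=0.64098 <1
  x=-1.287: |R|=0.54118 <1
  x=-1.010: |R|=0.50005 <1
  x=-2.432: |R|=1.52531 >1
  x=-2.417: |R|=1.50394 >1
  x=-2.128: |R|=1.13619 >1
Stable set (-2.0000, 0).

z* = -2.0000.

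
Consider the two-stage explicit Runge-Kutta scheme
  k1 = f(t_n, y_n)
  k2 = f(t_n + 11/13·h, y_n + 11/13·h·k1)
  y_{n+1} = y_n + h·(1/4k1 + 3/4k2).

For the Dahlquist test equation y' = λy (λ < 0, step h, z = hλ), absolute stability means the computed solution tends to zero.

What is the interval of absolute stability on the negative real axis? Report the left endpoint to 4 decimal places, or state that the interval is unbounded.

z∈(-1.5758,0).

With y'=λy (z=hλ):
  k1=λy_n ⇒ h·k1=z·y_n;  k2=λ(1+11/13z)y_n ⇒ h·k2=z(1+11/13z)y_n
  y_{n+1}/y_n = 1 + 1/4z + 3/4z(1+11/13z) = 1 + z + 33/52z²
  ⇒ R(z) = 1 + z + 33/52z².

Boundary: |R(x)|=1, x<0.
x=-1.23: |R|=0.7301
R=1: x+33/52x²=0 ⇒ x=−52/33=-1.5758; min R=1−1/(4·33/52)=0.6061>−1
Confirm numerically:
  x=-1.531: |R|=0.95651 <1
  x=-1.135: |R|=0.68253 <1
  x=-0.857: |R|=0.60909 <1
  x=-2.096: |R|=1.69200 >1
  x=-2.000: |R|=1.53846 >1
  x=-1.692: |R|=1.12482 >1
Interval (-1.5758, 0).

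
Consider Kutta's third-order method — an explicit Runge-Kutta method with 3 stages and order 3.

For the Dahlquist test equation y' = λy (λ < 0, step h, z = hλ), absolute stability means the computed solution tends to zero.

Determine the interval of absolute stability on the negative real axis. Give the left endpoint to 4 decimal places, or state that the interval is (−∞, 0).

z∈(-2.5127,0).

Test eqn y'=λy, z=hλ:
  order 3, 3-stage ⇒ R(z)=1+z+z^2/2+z^3/6
  (e.g. R(-0.49)=0.61044, |R|=0.61044)

Solve |R(x)|<1 on ℝ⁻.
x=-0.49: |R|=0.6104
|R(-1.02)|=0.3233 |R(-0.72)|=0.4770 |R(-0.57)|=0.5616
Bisect:
  x_lo=-3.2229 |R|=2.6088  x_hi=-0.1502 |R|=0.8605
  mid=-1.68655 |R|=0.06388 →hi
  mid=-2.45473 |R|=0.90713 →hi
  mid=-2.83882 |R|=1.62234 →lo
  mid=-2.64678 |R|=1.23437 →lo
  mid=-2.55076 |R|=1.06360 →lo
  mid=-2.50274 |R|=0.98363 →hi
  mid=-2.52675 |R|=1.02317 →lo
  mid=-2.51475 |R|=1.00329 →lo
  mid=-2.50875 |R|=0.99344 →hi
  ...
  [-2.51287,-2.51268] ⇒ x*=-2.5127
So |R|<1 on (-2.5127, 0).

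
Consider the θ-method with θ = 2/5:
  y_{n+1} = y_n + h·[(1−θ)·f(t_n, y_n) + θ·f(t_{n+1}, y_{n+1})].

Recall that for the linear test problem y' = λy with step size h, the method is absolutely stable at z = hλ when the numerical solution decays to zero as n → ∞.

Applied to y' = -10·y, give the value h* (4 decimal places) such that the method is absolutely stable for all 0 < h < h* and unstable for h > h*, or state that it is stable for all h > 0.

Test eqn y'=λy, z=hλ:
  y_{n+1} = y_n + z·[3/5·y_n + 2/5·y_{n+1}] ⇒ (1 − 2/5z)y_{n+1} = (1 + 3/5z)y_n
  so R(z) = (1 + 3/5z)/(1 − 2/5z).

Need |R(x)|<1, x<0.
x=-1.01: |R|=0.2806
R=−1: 1+3/5x = −1+2/5x ⇒ -1/5x=2 ⇒ x=2/(-1/5)=-10.0000
Confirm numerically:
  x=-8.906: |R|=0.95204 <1
  x=-7.889: |R|=0.89840 <1
  x=-6.024: |R|=0.76678 <1
  x=-4.460: |R|=0.60201 <1
  x=-10.248: |R|=1.00973 >1
  x=-10.150: |R|=1.00593 >1
  x=-10.063: |R|=1.00251 >1
Interval (-10.0000, 0).

(-10.0000,0); λ=-10 ⇒ h* = (10)/10 = 1.0000.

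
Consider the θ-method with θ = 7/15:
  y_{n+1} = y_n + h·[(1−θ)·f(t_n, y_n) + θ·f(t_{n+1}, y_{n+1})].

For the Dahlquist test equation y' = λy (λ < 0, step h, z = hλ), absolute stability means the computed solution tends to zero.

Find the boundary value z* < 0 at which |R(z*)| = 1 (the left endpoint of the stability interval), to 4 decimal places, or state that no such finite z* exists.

Set f=λy, z=hλ:
  y_{n+1} = y_n + z·[8/15·y_n + 7/15·y_{n+1}] ⇒ (1 − 7/15z)y_{n+1} = (1 + 8/15z)y_n
  R(z) = (1 + 8/15z)/(1 − 7/15z).

Solve |R(x)|<1 on ℝ⁻.
x=-0.84: |R|=0.3966
R=−1: 1+8/15x = −1+7/15x ⇒ -1/15x=2 ⇒ x=2/(-1/15)=-30.0000
Confirm numerically:
  x=-26.334: |R|=0.98161 <1
  x=-22.228: |R|=0.95444 <1
  x=-18.108: |R|=0.91611 <1
  x=-30.538: |R|=1.00235 >1
  x=-30.491: |R|=1.00215 >1
  x=-30.154: |R|=1.00068 >1
Stable set (-30.0000, 0).

left endpoint -30.0000.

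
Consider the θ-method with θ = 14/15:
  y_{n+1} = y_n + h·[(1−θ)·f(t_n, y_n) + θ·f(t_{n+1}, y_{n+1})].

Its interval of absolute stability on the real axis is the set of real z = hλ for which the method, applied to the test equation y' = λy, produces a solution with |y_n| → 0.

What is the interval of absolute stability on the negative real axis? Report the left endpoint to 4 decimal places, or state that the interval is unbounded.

On y'=λy, z=hλ:
  y_{n+1} = y_n + z·[1/15·y_n + 14/15·y_{n+1}] ⇒ (1 − 14/15z)y_{n+1} = (1 + 1/15z)y_n
  R(z) = (1 + 1/15z)/(1 − 14/15z).

Solve |R(x)|<1 on ℝ⁻.
x=-0.51: |R|=0.6545
x=-2: |R|=0.3023
x=-10: |R|=0.0323
x=-100: |R|=0.0601
θ=14/15≥1/2 ⇒ |1+1/15x|<|1−14/15x| ∀x<0 ⇒ interval (−∞,0).

(−∞, 0) — no finite endpoint.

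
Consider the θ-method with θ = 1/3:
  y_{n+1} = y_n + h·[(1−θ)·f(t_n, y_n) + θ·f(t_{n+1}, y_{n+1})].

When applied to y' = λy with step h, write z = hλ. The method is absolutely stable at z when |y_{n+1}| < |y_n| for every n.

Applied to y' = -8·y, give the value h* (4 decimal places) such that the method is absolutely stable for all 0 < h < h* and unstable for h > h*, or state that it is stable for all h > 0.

(-6.0000,0); λ=-8 ⇒ h* = (6)/8 = 0.7500.

Set f=λy, z=hλ:
  y_{n+1} = y_n + z·[2/3·y_n + 1/3·y_{n+1}] ⇒ (1 − 1/3z)y_{n+1} = (1 + 2/3z)y_n
  R(z) = (1 + 2/3z)/(1 − 1/3z).

Solve |R(x)|<1 on ℝ⁻.
x=-1.52: |R|=0.0088
R=−1: 1+2/3x = −1+1/3x ⇒ -1/3x=2 ⇒ x=2/(-1/3)=-6.0000
Confirm numerically:
  x=-5.116: |R|=0.89108 <1
  x=-4.975: |R|=0.87147 <1
  x=-4.376: |R|=0.77983 <1
  x=-6.531: |R|=1.05571 >1
  x=-6.269: |R|=1.02902 >1
Stable set (-6.0000, 0).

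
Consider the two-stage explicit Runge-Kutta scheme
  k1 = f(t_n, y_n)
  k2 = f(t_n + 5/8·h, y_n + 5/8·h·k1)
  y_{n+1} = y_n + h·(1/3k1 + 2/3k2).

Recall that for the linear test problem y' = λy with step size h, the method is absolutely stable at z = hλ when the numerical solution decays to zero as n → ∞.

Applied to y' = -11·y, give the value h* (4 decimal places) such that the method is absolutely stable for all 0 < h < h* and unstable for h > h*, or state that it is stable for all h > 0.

With y'=λy (z=hλ):
  k1=λy_n ⇒ h·k1=z·y_n;  k2=λ(1+5/8z)y_n ⇒ h·k2=z(1+5/8z)y_n
  y_{n+1}/y_n = 1 + 1/3z + 2/3z(1+5/8z) = 1 + z + 5/12z²
  so R(z) = 1 + z + 5/12z².

Solve |R(x)|<1 on ℝ⁻.
x=-0.57: |R|=0.5654
R=1: x+5/12x²=0 ⇒ x=−12/5=-2.4000; min R=1−1/(4·5/12)=0.4000>−1
Confirm numerically:
  x=-2.310: |R|=0.91338 <1
  x=-2.002: |R|=0.66800 <1
  x=-1.050: |R|=0.40937 <1
  x=-2.939: |R|=1.66005 >1
  x=-2.443: |R|=1.04377 >1
Stable set (-2.4000, 0).

(-2.4000,0); λ=-11 ⇒ h* = (12/5)/11 = 0.2182.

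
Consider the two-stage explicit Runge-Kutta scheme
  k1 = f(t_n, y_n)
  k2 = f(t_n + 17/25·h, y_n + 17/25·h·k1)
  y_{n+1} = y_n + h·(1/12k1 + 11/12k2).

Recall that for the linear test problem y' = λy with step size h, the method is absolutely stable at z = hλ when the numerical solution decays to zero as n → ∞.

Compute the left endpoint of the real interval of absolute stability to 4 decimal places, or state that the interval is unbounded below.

left endpoint -1.6043.

Test eqn y'=λy, z=hλ:
  k1=λy_n ⇒ h·k1=z·y_n;  k2=λ(1+17/25z)y_n ⇒ h·k2=z(1+17/25z)y_n
  y_{n+1}/y_n = 1 + 1/12z + 11/12z(1+17/25z) = 1 + z + 187/300z²
  so R(z) = 1 + z + 187/300z².

Find x<0 with |R(x)|<1.
x=-1.07: |R|=0.6437
R=1: x+187/300x²=0 ⇒ x=−300/187=-1.6043; min R=1−1/(4·187/300)=0.5989>−1
Confirm numerically:
  x=-1.326: |R|=0.76999 <1
  x=-1.202: |R|=0.69859 <1
  x=-1.086: |R|=0.64916 <1
  x=-0.703: |R|=0.60506 <1
  x=-2.002: |R|=1.49632 >1
  x=-1.969: |R|=1.44764 >1
  x=-1.800: |R|=1.21960 >1
Interval (-1.6043, 0).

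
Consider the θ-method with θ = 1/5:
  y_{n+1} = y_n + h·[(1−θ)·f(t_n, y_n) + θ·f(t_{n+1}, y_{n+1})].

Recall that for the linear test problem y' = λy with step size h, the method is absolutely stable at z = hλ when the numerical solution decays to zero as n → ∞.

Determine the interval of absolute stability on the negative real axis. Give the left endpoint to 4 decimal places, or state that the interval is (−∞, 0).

(-3.3333, 0).

On y'=λy, z=hλ:
  y_{n+1} = y_n + z·[4/5·y_n + 1/5·y_{n+1}] ⇒ (1 − 1/5z)y_{n+1} = (1 + 4/5z)y_n
  Hence R(z) = (1 + 4/5z)/(1 − 1/5z).

Boundary: |R(x)|=1, x<0.
x=-0.58: |R|=0.4803
R=−1: 1+4/5x = −1+1/5x ⇒ -3/5x=2 ⇒ x=2/(-3/5)=-3.3333
Confirm numerically:
  x=-2.634: |R|=0.72518 <1
  x=-2.220: |R|=0.53740 <1
  x=-2.217: |R|=0.53596 <1
  x=-1.722: |R|=0.28087 <1
  x=-3.914: |R|=1.19542 >1
  x=-3.804: |R|=1.16038 >1
Stable set (-3.3333, 0).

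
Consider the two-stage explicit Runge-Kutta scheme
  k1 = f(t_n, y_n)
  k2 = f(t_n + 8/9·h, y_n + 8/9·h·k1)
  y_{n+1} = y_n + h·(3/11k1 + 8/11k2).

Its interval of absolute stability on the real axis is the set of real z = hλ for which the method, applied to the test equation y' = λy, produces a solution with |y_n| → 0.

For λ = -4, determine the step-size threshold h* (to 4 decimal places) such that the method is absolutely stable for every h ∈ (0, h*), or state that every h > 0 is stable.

(-1.5469,0); λ=-4 ⇒ h* = (99/64)/4 = 0.3867.

With y'=λy (z=hλ):
  k1=λy_n ⇒ h·k1=z·y_n;  k2=λ(1+8/9z)y_n ⇒ h·k2=z(1+8/9z)y_n
  y_{n+1}/y_n = 1 + 3/11z + 8/11z(1+8/9z) = 1 + z + 64/99z²
  ⇒ R(z) = 1 + z + 64/99z².

Need |R(x)|<1, x<0.
x=-1.15: |R|=0.7049
R=1: x+64/99x²=0 ⇒ x=−99/64=-1.5469; min R=1−1/(4·64/99)=0.6133>−1
Confirm numerically:
  x=-1.410: |R|=0.87524 <1
  x=-1.214: |R|=0.73876 <1
  x=-1.060: |R|=0.66637 <1
  x=-0.913: |R|=0.62587 <1
  x=-1.970: |R|=1.53886 >1
  x=-1.590: |R|=1.04433 >1
Interval (-1.5469, 0).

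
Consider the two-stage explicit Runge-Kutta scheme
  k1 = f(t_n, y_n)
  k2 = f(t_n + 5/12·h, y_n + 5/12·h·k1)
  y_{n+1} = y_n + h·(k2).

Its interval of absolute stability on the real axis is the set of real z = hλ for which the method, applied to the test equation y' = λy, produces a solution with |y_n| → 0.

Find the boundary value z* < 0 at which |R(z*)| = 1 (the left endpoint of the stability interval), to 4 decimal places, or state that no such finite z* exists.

left endpoint -2.4000.

On y'=λy, z=hλ:
  k1=λy_n ⇒ h·k1=z·y_n;  k2=λ(1+5/12z)y_n ⇒ h·k2=z(1+5/12z)y_n
  y_{n+1}/y_n = 1 + z(1+5/12z) = 1 + z + 5/12z²
  R(z) = 1 + z + 5/12z².

Boundary: |R(x)|=1, x<0.
x=-1.65: |R|=0.4844
R=1: x+5/12x²=0 ⇒ x=−12/5=-2.4000; min R=1−1/(4·5/12)=0.4000>−1
Confirm numerically:
  x=-1.920: |R|=0.61600 <1
  x=-1.552: |R|=0.45163 <1
  x=-1.366: |R|=0.41148 <1
  x=-1.294: |R|=0.40368 <1
  x=-2.903: |R|=1.60842 >1
  x=-2.535: |R|=1.14259 >1
Interval (-2.4000, 0).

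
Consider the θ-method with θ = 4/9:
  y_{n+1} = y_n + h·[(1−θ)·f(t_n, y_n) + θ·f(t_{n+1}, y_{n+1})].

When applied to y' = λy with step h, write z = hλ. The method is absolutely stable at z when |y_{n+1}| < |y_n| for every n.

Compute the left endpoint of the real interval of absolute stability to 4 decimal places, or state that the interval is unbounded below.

z* = -18.0000.

Test eqn y'=λy, z=hλ:
  y_{n+1} = y_n + z·[5/9·y_n + 4/9·y_{n+1}] ⇒ (1 − 4/9z)y_{n+1} = (1 + 5/9z)y_n
  so R(z) = (1 + 5/9z)/(1 − 4/9z).

Boundary: |R(x)|=1, x<0.
x=-1.05: |R|=0.2841
R=−1: 1+5/9x = −1+4/9x ⇒ -1/9x=2 ⇒ x=2/(-1/9)=-18.0000
Confirm numerically:
  x=-17.924: |R|=0.99906 <1
  x=-15.485: |R|=0.96455 <1
  x=-14.936: |R|=0.95543 <1
  x=-10.102: |R|=0.84015 <1
  x=-18.394: |R|=1.00477 >1
  x=-18.208: |R|=1.00254 >1
  x=-18.183: |R|=1.00224 >1
Stable set (-18.0000, 0).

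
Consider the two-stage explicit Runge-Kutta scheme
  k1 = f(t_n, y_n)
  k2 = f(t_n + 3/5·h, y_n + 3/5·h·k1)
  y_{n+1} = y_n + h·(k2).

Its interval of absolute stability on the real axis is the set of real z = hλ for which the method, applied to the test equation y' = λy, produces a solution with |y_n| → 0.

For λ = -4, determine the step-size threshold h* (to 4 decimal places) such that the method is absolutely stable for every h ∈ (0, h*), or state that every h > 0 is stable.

(-1.6667,0); λ=-4 ⇒ h* = (5/3)/4 = 0.4167.

Test eqn y'=λy, z=hλ:
  k1=λy_n ⇒ h·k1=z·y_n;  k2=λ(1+3/5z)y_n ⇒ h·k2=z(1+3/5z)y_n
  y_{n+1}/y_n = 1 + z(1+3/5z) = 1 + z + 3/5z²
  Hence R(z) = 1 + z + 3/5z².

Solve |R(x)|<1 on ℝ⁻.
x=-0.61: |R|=0.6133
R=1: x+3/5x²=0 ⇒ x=−5/3=-1.6667; min R=1−1/(4·3/5)=0.5833>−1
Confirm numerically:
  x=-1.501: |R|=0.85080 <1
  x=-1.498: |R|=0.84840 <1
  x=-1.205: |R|=0.66622 <1
  x=-0.709: |R|=0.59261 <1
  x=-2.185: |R|=1.67954 >1
  x=-2.075: |R|=1.50838 >1
So |R|<1 on (-1.6667, 0).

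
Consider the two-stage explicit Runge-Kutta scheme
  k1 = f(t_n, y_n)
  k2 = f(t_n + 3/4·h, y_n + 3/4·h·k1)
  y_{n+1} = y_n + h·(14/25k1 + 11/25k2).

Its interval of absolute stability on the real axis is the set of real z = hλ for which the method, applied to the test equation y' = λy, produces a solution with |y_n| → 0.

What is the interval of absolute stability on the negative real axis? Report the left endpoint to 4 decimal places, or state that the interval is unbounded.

z∈(-3.0303,0).

With y'=λy (z=hλ):
  k1=λy_n ⇒ h·k1=z·y_n;  k2=λ(1+3/4z)y_n ⇒ h·k2=z(1+3/4z)y_n
  y_{n+1}/y_n = 1 + 14/25z + 11/25z(1+3/4z) = 1 + z + 33/100z²
  R(z) = 1 + z + 33/100z².

Find x<0 with |R(x)|<1.
x=-1.04: |R|=0.3169
R=1: x+33/100x²=0 ⇒ x=−100/33=-3.0303; min R=1−1/(4·33/100)=0.2424>−1
Confirm numerically:
  x=-2.283: |R|=0.43699 <1
  x=-1.680: |R|=0.25139 <1
  x=-1.650: |R|=0.24843 <1
  x=-3.592: |R|=1.66581 >1
  x=-3.415: |R|=1.43353 >1
  x=-3.122: |R|=1.09447 >1
Stable set (-3.0303, 0).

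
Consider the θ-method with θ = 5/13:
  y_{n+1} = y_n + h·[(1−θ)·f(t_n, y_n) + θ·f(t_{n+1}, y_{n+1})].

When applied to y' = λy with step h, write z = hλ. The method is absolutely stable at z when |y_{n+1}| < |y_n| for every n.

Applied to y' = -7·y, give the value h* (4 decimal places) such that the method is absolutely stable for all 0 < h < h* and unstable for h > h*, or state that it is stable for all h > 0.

With y'=λy (z=hλ):
  y_{n+1} = y_n + z·[8/13·y_n + 5/13·y_{n+1}] ⇒ (1 − 5/13z)y_{n+1} = (1 + 8/13z)y_n
  ⇒ R(z) = (1 + 8/13z)/(1 − 5/13z).

Solve |R(x)|<1 on ℝ⁻.
x=-0.68: |R|=0.4610
R=−1: 1+8/13x = −1+5/13x ⇒ -3/13x=2 ⇒ x=2/(-3/13)=-8.6667
Confirm numerically:
  x=-5.180: |R|=0.73111 <1
  x=-4.479: |R|=0.64506 <1
  x=-3.564: |R|=0.50331 <1
  x=-9.142: |R|=1.02429 >1
  x=-9.019: |R|=1.01819 >1
  x=-8.948: |R|=1.01462 >1
So |R|<1 on (-8.6667, 0).

(-8.6667,0); λ=-7 ⇒ h* = (26/3)/7 = 1.2381.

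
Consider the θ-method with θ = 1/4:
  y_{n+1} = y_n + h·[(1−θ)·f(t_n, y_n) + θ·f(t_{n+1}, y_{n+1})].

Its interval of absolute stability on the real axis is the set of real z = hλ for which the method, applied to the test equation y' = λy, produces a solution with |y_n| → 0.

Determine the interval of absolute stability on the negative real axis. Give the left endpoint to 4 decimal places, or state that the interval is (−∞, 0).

z∈(-4.0000,0).

Set f=λy, z=hλ:
  y_{n+1} = y_n + z·[3/4·y_n + 1/4·y_{n+1}] ⇒ (1 − 1/4z)y_{n+1} = (1 + 3/4z)y_n
  Hence R(z) = (1 + 3/4z)/(1 − 1/4z).

Find x<0 with |R(x)|<1.
x=-1.12: |R|=0.1250
R=−1: 1+3/4x = −1+1/4x ⇒ -1/2x=2 ⇒ x=2/(-1/2)=-4.0000
Confirm numerically:
  x=-3.509: |R|=0.86922 <1
  x=-2.474: |R|=0.52858 <1
  x=-2.107: |R|=0.38006 <1
  x=-1.661: |R|=0.17364 <1
  x=-4.225: |R|=1.05471 >1
  x=-4.217: |R|=1.05282 >1
Stable set (-4.0000, 0).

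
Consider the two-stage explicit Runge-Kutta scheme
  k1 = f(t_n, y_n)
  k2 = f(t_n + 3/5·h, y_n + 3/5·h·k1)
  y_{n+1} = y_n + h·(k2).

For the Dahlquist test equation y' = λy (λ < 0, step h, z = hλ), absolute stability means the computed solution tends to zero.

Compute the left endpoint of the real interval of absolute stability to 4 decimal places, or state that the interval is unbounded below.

Test eqn y'=λy, z=hλ:
  k1=λy_n ⇒ h·k1=z·y_n;  k2=λ(1+3/5z)y_n ⇒ h·k2=z(1+3/5z)y_n
  y_{n+1}/y_n = 1 + z(1+3/5z) = 1 + z + 3/5z²
  so R(z) = 1 + z + 3/5z².

Find x<0 with |R(x)|<1.
x=-0.44: |R|=0.6762
R=1: x+3/5x²=0 ⇒ x=−5/3=-1.6667; min R=1−1/(4·3/5)=0.5833>−1
Confirm numerically:
  x=-1.478: |R|=0.83269 <1
  x=-1.040: |R|=0.60896 <1
  x=-1.027: |R|=0.60584 <1
  x=-2.052: |R|=1.47442 >1
  x=-1.721: |R|=1.05610 >1
So |R|<1 on (-1.6667, 0).

z* = -1.6667.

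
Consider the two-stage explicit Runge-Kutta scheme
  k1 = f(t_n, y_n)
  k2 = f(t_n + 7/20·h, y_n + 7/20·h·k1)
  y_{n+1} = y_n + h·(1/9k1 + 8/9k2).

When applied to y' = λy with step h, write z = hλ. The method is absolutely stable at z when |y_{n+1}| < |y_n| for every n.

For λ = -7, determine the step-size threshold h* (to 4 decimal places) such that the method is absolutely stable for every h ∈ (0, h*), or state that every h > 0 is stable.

(-3.2143,0); λ=-7 ⇒ h* = (45/14)/7 = 0.4592.

On y'=λy, z=hλ:
  k1=λy_n ⇒ h·k1=z·y_n;  k2=λ(1+7/20z)y_n ⇒ h·k2=z(1+7/20z)y_n
  y_{n+1}/y_n = 1 + 1/9z + 8/9z(1+7/20z) = 1 + z + 14/45z²
  Hence R(z) = 1 + z + 14/45z².

Find x<0 with |R(x)|<1.
x=-0.95: |R|=0.3308
R=1: x+14/45x²=0 ⇒ x=−45/14=-3.2143; min R=1−1/(4·14/45)=0.1964>−1
Confirm numerically:
  x=-2.511: |R|=0.45059 <1
  x=-2.012: |R|=0.24742 <1
  x=-1.982: |R|=0.24015 <1
  x=-1.944: |R|=0.23173 <1
  x=-3.665: |R|=1.51391 >1
  x=-3.627: |R|=1.46571 >1
  x=-3.287: |R|=1.07436 >1
Stable set (-3.2143, 0).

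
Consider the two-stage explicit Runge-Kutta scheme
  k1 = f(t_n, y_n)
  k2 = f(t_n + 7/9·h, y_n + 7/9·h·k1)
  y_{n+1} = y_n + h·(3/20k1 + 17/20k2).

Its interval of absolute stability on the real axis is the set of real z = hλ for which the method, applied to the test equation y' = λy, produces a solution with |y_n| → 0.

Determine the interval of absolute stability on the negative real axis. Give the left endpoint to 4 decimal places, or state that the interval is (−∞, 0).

z∈(-1.5126,0).

On y'=λy, z=hλ:
  k1=λy_n ⇒ h·k1=z·y_n;  k2=λ(1+7/9z)y_n ⇒ h·k2=z(1+7/9z)y_n
  y_{n+1}/y_n = 1 + 3/20z + 17/20z(1+7/9z) = 1 + z + 119/180z²
  R(z) = 1 + z + 119/180z².

Find x<0 with |R(x)|<1.
x=-1.49: |R|=0.9777
R=1: x+119/180x²=0 ⇒ x=−180/119=-1.5126; min R=1−1/(4·119/180)=0.6218>−1
Confirm numerically:
  x=-1.346: |R|=0.85175 <1
  x=-1.333: |R|=0.84172 <1
  x=-1.150: |R|=0.72432 <1
  x=-1.881: |R|=1.45812 >1
  x=-1.627: |R|=1.12305 >1
So |R|<1 on (-1.5126, 0).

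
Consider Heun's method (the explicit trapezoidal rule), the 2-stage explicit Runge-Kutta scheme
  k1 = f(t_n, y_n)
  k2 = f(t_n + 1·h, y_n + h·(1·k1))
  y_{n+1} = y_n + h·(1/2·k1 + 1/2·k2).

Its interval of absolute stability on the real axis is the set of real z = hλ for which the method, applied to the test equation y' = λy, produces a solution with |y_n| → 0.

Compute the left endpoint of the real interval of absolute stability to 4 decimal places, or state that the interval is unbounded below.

Set f=λy, z=hλ:
  order 2, 2-stage ⇒ R(z)=1+z+z^2/2
  (e.g. R(-0.38)=0.69220, |R|=0.69220)

Need |R(x)|<1, x<0.
x=-0.38: |R|=0.6922
|R(-2.26)|=1.2938 |R(-1.37)|=0.5685 |R(-1.24)|=0.5288
Bisect:
  x_lo=-2.6412 |R|=1.8467  x_hi=-0.1807 |R|=0.8357
  mid=-1.41091 |R|=0.58442 →hi
  mid=-2.02603 |R|=1.02637 →lo
  mid=-1.71847 |R|=0.75810 →hi
  mid=-1.87225 |R|=0.88041 →hi
  mid=-1.94914 |R|=0.95043 →hi
  mid=-1.98759 |R|=0.98766 →hi
  mid=-2.00681 |R|=1.00683 →lo
  mid=-1.99720 |R|=0.99720 →hi
  mid=-2.00200 |R|=1.00201 →lo
  mid=-1.99960 |R|=0.99960 →hi
  ...
  [-2.00005,-1.99990] ⇒ x*=-2.0000
Interval (-2.0000, 0).

z* = -2.0000.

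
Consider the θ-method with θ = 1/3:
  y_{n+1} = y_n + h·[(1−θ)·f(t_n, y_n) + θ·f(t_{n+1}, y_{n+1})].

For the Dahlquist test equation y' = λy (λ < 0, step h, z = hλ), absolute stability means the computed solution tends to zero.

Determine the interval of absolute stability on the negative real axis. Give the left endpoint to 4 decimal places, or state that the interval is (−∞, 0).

(-6.0000, 0).

On y'=λy, z=hλ:
  y_{n+1} = y_n + z·[2/3·y_n + 1/3·y_{n+1}] ⇒ (1 − 1/3z)y_{n+1} = (1 + 2/3z)y_n
  R(z) = (1 + 2/3z)/(1 − 1/3z).

Find x<0 with |R(x)|<1.
x=-1.09: |R|=0.2005
R=−1: 1+2/3x = −1+1/3x ⇒ -1/3x=2 ⇒ x=2/(-1/3)=-6.0000
Confirm numerically:
  x=-5.183: |R|=0.90016 <1
  x=-3.753: |R|=0.66726 <1
  x=-3.473: |R|=0.60961 <1
  x=-2.930: |R|=0.48229 <1
  x=-6.316: |R|=1.03392 >1
  x=-6.186: |R|=1.02025 >1
Stable set (-6.0000, 0).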